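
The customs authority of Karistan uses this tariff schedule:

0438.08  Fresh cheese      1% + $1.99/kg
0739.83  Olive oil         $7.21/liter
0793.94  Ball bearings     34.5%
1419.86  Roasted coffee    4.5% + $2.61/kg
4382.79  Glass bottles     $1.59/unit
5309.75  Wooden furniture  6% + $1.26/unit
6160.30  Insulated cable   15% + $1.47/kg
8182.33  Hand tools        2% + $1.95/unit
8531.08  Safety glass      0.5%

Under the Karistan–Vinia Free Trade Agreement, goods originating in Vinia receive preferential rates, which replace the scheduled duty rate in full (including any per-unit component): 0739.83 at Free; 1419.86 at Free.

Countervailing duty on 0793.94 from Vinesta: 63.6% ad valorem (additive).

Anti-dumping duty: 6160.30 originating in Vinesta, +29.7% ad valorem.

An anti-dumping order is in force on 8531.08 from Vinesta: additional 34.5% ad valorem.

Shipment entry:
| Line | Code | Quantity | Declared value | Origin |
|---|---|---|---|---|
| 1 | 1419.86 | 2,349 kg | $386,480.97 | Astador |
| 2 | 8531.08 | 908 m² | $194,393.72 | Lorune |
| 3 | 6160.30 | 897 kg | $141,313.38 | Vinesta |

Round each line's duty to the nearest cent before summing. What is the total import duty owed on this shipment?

Line 1 (1419.86, Astador, 2,349 kg, $386,480.97):
Base rate for 1419.86 is 4.5% + $2.61/kg.
1419.86 has an FTA preferential rate, but origin Astador is not Vinia; base rate stands.
Duty = $386,480.97 × 4.5% + 2,349 × $2.61 = $23,522.53.
Line 2 (8531.08, Lorune, 908 m², $194,393.72):
Base rate for 8531.08 is 0.5%.
The additional-duty order on 8531.08 targets Vinesta, not Lorune; it does not apply.
Duty = $194,393.72 × 0.5% = $971.97.
Line 3 (6160.30, Vinesta, 897 kg, $141,313.38):
Base rate for 6160.30 is 15% + $1.47/kg.
Additional duty on 6160.30 from Vinesta: +29.7%. Applied ad valorem rate: 15% + 29.7% = 44.7%.
Duty = $141,313.38 × 44.7% + 897 × $1.47 = $64,485.67.
Total = $23,522.53 + $971.97 + $64,485.67 = $88,980.17.

$88,980.17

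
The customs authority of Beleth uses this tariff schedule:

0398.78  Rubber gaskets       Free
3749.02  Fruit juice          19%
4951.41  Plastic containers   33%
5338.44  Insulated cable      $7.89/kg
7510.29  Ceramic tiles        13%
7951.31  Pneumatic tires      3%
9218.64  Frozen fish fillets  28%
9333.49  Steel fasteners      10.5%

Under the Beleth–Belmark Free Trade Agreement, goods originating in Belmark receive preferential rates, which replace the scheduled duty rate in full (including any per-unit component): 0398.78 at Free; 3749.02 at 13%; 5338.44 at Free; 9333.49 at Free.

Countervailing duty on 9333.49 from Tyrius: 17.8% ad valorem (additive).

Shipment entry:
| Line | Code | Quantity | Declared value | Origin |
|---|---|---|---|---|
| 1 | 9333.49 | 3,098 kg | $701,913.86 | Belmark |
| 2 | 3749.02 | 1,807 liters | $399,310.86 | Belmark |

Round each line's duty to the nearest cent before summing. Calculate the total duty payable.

Line 1 (9333.49, Belmark, 3,098 kg, $701,913.86):
Base rate for 9333.49 is 10.5%.
Origin Belmark qualifies under the Beleth–Belmark agreement and 9333.49 is covered: preferential rate Free applies instead.
The additional-duty order on 9333.49 targets Tyrius, not Belmark; it does not apply.
Duty = $701,913.86 × 0% = $0.00.
Line 2 (3749.02, Belmark, 1,807 liters, $399,310.86):
Base rate for 3749.02 is 19%.
Origin Belmark qualifies under the Beleth–Belmark agreement and 3749.02 is covered: preferential rate 13% applies instead.
Duty = $399,310.86 × 13% = $51,910.41.
Total = $0.00 + $51,910.41 = $51,910.41.

$51,910.41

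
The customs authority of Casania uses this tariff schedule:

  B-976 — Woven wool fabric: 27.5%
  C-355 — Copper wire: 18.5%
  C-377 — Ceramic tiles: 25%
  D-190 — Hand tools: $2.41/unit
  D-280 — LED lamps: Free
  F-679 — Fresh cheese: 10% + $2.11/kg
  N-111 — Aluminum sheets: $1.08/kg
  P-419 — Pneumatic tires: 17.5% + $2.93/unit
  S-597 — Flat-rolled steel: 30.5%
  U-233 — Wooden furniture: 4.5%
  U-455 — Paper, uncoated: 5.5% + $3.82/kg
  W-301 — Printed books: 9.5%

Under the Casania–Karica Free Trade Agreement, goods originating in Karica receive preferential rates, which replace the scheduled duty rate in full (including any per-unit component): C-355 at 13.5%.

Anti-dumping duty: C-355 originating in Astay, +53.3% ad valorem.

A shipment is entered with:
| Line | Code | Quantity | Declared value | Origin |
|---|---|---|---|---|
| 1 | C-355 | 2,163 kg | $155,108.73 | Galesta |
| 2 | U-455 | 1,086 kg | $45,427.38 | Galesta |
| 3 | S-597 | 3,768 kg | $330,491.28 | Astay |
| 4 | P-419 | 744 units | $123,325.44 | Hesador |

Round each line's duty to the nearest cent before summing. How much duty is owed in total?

Line 1 (C-355, Galesta, 2,163 kg, $155,108.73):
Base rate for C-355 is 18.5%.
C-355 has an FTA preferential rate, but origin Galesta is not Karica; base rate stands.
The additional-duty order on C-355 targets Astay, not Galesta; it does not apply.
Duty = $155,108.73 × 18.5% = $28,695.12.
Line 2 (U-455, Galesta, 1,086 kg, $45,427.38):
Base rate for U-455 is 5.5% + $3.82/kg.
Duty = $45,427.38 × 5.5% + 1,086 × $3.82 = $6,647.03.
Line 3 (S-597, Astay, 3,768 kg, $330,491.28):
Base rate for S-597 is 30.5%.
Duty = $330,491.28 × 30.5% = $100,799.84.
Line 4 (P-419, Hesador, 744 units, $123,325.44):
Base rate for P-419 is 17.5% + $2.93/unit.
Duty = $123,325.44 × 17.5% + 744 × $2.93 = $23,761.87.
Total = $28,695.12 + $6,647.03 + $100,799.84 + $23,761.87 = $159,903.86.

$159,903.86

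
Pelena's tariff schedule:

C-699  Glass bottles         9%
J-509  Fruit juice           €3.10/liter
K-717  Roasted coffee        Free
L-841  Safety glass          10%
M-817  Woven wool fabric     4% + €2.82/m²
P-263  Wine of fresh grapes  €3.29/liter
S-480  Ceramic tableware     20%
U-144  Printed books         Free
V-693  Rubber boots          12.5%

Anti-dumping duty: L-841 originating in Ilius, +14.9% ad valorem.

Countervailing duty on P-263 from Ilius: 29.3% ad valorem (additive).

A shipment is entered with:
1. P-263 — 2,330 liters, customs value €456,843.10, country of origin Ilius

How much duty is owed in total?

Line 1 (P-263, Ilius, 2,330 liters, €456,843.10):
Base rate for P-263 is €3.29/liter.
Additional duty on P-263 from Ilius: +29.3% ad valorem. Applied ad valorem rate = 29.3%.
Duty = €456,843.10 × 29.3% + 2,330 × €3.29 = €141,520.73.

€141,520.73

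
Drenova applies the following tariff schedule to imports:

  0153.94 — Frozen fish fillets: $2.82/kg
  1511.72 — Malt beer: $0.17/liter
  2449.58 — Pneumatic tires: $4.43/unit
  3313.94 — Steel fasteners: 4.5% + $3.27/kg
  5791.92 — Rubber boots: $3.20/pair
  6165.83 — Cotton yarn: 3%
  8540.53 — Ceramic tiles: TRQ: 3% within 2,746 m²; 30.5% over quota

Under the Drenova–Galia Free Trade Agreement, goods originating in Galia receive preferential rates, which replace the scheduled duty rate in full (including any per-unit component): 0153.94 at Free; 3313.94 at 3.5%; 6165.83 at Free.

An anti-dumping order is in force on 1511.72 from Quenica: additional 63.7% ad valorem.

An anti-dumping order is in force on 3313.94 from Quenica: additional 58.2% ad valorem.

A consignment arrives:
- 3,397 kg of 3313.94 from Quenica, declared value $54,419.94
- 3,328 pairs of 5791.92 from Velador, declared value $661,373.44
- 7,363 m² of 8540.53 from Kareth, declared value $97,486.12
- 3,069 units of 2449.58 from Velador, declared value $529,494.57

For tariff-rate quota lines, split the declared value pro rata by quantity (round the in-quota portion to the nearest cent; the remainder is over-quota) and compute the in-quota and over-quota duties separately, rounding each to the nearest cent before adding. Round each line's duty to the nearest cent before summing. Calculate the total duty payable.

$89,209.84

Line 1 (3313.94, Quenica, 3,397 kg, $54,419.94):
Base rate for 3313.94 is 4.5% + $3.27/kg.
3313.94 has an FTA preferential rate, but origin Quenica is not Galia; base rate stands.
Additional duty on 3313.94 from Quenica: +58.2%. Applied ad valorem rate: 4.5% + 58.2% = 62.7%.
Duty = $54,419.94 × 62.7% + 3,397 × $3.27 = $45,229.49.
Line 2 (5791.92, Velador, 3,328 pairs, $661,373.44):
Base rate for 5791.92 is $3.20/pair.
Duty = 3,328 × $3.20 = $10,649.60.
Line 3 (8540.53, Kareth, 7,363 m², $97,486.12):
Code 8540.53 is under a tariff-rate quota (threshold 2,746 m²). In-quota: 2,746 m² at 3%; over-quota: 4,617 m² at 30.5%.
Pro-rata value split: in-quota = $97,486.12 × 2,746/7,363 = $36,357.04; over-quota = $97,486.12 − $36,357.04 = $61,129.08.
In-quota duty = $36,357.04 × 3% = $1,090.71. Over-quota duty = $61,129.08 × 30.5% = $18,644.37.
Line duty = $1,090.71 + $18,644.37 = $19,735.08.
Line 4 (2449.58, Velador, 3,069 units, $529,494.57):
Base rate for 2449.58 is $4.43/unit.
Duty = 3,069 × $4.43 = $13,595.67.
Total = $45,229.49 + $10,649.60 + $19,735.08 + $13,595.67 = $89,209.84.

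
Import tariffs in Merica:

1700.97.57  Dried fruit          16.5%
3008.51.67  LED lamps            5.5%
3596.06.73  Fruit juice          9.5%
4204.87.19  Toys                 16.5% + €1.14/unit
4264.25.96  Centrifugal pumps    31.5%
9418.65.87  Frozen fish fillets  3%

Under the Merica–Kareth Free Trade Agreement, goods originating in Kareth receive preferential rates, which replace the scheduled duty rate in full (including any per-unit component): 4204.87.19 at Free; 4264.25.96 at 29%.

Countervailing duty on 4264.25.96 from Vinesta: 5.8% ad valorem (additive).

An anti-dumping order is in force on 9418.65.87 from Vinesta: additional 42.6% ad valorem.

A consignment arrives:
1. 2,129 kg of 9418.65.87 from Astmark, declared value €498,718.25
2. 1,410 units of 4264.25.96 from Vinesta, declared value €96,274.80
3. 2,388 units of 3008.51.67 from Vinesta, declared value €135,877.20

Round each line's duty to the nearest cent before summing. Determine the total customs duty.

Line 1 (9418.65.87, Astmark, 2,129 kg, €498,718.25):
Base rate for 9418.65.87 is 3%.
The additional-duty order on 9418.65.87 targets Vinesta, not Astmark; it does not apply.
Duty = €498,718.25 × 3% = €14,961.55.
Line 2 (4264.25.96, Vinesta, 1,410 units, €96,274.80):
Base rate for 4264.25.96 is 31.5%.
4264.25.96 has an FTA preferential rate, but origin Vinesta is not Kareth; base rate stands.
Additional duty on 4264.25.96 from Vinesta: +5.8%. Applied ad valorem rate: 31.5% + 5.8% = 37.3%.
Duty = €96,274.80 × 37.3% = €35,910.50.
Line 3 (3008.51.67, Vinesta, 2,388 units, €135,877.20):
Base rate for 3008.51.67 is 5.5%.
Duty = €135,877.20 × 5.5% = €7,473.25.
Total = €14,961.55 + €35,910.50 + €7,473.25 = €58,345.30.

€58,345.30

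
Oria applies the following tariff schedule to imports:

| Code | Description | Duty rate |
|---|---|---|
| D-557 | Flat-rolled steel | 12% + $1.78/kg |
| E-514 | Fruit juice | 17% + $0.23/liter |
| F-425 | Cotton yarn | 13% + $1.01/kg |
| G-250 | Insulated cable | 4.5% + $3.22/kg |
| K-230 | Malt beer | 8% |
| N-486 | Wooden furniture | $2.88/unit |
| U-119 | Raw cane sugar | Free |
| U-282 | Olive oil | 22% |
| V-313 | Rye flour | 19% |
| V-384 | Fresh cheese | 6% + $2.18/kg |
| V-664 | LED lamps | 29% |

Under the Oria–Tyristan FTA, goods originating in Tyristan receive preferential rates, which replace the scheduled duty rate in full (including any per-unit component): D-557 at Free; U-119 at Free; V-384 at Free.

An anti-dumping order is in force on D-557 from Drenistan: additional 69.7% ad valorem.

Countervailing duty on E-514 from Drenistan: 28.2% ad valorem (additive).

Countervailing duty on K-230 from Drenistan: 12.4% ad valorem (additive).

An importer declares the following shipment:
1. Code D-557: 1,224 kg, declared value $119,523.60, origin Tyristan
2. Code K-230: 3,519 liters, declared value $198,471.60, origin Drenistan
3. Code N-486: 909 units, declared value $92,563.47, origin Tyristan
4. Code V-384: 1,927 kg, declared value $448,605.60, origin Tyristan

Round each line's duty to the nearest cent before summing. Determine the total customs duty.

$43,106.13

Line 1 (D-557, Tyristan, 1,224 kg, $119,523.60):
Base rate for D-557 is 12% + $1.78/kg.
Origin Tyristan qualifies under the Oria–Tyristan agreement and D-557 is covered: preferential rate Free applies instead.
The additional-duty order on D-557 targets Drenistan, not Tyristan; it does not apply.
Duty = $119,523.60 × 0% = $0.00.
Line 2 (K-230, Drenistan, 3,519 liters, $198,471.60):
Base rate for K-230 is 8%.
Additional duty on K-230 from Drenistan: +12.4%. Applied ad valorem rate: 8% + 12.4% = 20.4%.
Duty = $198,471.60 × 20.4% = $40,488.21.
Line 3 (N-486, Tyristan, 909 units, $92,563.47):
Base rate for N-486 is $2.88/unit.
Origin Tyristan is the FTA partner but N-486 is not on the preference list; base rate stands.
Duty = 909 × $2.88 = $2,617.92.
Line 4 (V-384, Tyristan, 1,927 kg, $448,605.60):
Base rate for V-384 is 6% + $2.18/kg.
Origin Tyristan qualifies under the Oria–Tyristan agreement and V-384 is covered: preferential rate Free applies instead.
Duty = $448,605.60 × 0% = $0.00.
Total = $0.00 + $40,488.21 + $2,617.92 + $0.00 = $43,106.13.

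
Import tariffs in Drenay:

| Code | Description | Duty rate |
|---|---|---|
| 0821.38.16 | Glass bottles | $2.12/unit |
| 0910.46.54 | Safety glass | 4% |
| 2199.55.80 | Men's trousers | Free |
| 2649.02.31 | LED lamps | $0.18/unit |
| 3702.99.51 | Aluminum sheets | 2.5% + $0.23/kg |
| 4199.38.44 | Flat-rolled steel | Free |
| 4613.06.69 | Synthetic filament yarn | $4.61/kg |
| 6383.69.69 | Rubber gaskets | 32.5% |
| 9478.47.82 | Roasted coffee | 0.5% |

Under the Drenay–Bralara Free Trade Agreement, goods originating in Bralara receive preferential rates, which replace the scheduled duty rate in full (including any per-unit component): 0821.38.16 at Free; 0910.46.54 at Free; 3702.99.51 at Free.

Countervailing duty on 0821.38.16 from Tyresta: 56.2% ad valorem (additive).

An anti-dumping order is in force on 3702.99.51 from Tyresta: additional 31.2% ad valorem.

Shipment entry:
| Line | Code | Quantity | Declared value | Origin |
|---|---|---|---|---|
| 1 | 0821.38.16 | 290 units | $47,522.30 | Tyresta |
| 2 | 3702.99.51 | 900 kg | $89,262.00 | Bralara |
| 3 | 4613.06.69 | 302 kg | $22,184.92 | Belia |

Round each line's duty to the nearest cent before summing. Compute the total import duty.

Line 1 (0821.38.16, Tyresta, 290 units, $47,522.30):
Base rate for 0821.38.16 is $2.12/unit.
0821.38.16 has an FTA preferential rate, but origin Tyresta is not Bralara; base rate stands.
Additional duty on 0821.38.16 from Tyresta: +56.2% ad valorem. Applied ad valorem rate = 56.2%.
Duty = $47,522.30 × 56.2% + 290 × $2.12 = $27,322.33.
Line 2 (3702.99.51, Bralara, 900 kg, $89,262.00):
Base rate for 3702.99.51 is 2.5% + $0.23/kg.
Origin Bralara qualifies under the Drenay–Bralara agreement and 3702.99.51 is covered: preferential rate Free applies instead.
The additional-duty order on 3702.99.51 targets Tyresta, not Bralara; it does not apply.
Duty = $89,262.00 × 0% = $0.00.
Line 3 (4613.06.69, Belia, 302 kg, $22,184.92):
Base rate for 4613.06.69 is $4.61/kg.
Duty = 302 × $4.61 = $1,392.22.
Total = $27,322.33 + $0.00 + $1,392.22 = $28,714.55.

$28,714.55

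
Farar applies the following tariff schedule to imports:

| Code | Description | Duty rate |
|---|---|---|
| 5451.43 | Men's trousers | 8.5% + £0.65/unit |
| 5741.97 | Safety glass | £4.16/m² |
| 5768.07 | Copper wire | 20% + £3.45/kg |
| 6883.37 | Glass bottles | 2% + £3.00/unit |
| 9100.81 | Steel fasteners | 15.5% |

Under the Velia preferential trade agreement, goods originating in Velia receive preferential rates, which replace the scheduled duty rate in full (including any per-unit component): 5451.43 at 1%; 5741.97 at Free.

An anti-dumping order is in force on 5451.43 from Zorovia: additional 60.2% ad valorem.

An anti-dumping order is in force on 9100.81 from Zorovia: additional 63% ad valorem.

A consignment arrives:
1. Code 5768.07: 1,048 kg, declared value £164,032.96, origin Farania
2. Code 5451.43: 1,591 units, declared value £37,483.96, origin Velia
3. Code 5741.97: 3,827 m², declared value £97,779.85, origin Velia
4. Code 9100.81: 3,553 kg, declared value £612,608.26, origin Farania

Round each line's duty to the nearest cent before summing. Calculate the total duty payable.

£131,751.31

Line 1 (5768.07, Farania, 1,048 kg, £164,032.96):
Base rate for 5768.07 is 20% + £3.45/kg.
Duty = £164,032.96 × 20% + 1,048 × £3.45 = £36,422.19.
Line 2 (5451.43, Velia, 1,591 units, £37,483.96):
Base rate for 5451.43 is 8.5% + £0.65/unit.
Origin Velia qualifies under the Farar–Velia agreement and 5451.43 is covered: preferential rate 1% applies instead.
The additional-duty order on 5451.43 targets Zorovia, not Velia; it does not apply.
Duty = £37,483.96 × 1% = £374.84.
Line 3 (5741.97, Velia, 3,827 m², £97,779.85):
Base rate for 5741.97 is £4.16/m².
Origin Velia qualifies under the Farar–Velia agreement and 5741.97 is covered: preferential rate Free applies instead.
Duty = £97,779.85 × 0% = £0.00.
Line 4 (9100.81, Farania, 3,553 kg, £612,608.26):
Base rate for 9100.81 is 15.5%.
The additional-duty order on 9100.81 targets Zorovia, not Farania; it does not apply.
Duty = £612,608.26 × 15.5% = £94,954.28.
Total = £36,422.19 + £374.84 + £0.00 + £94,954.28 = £131,751.31.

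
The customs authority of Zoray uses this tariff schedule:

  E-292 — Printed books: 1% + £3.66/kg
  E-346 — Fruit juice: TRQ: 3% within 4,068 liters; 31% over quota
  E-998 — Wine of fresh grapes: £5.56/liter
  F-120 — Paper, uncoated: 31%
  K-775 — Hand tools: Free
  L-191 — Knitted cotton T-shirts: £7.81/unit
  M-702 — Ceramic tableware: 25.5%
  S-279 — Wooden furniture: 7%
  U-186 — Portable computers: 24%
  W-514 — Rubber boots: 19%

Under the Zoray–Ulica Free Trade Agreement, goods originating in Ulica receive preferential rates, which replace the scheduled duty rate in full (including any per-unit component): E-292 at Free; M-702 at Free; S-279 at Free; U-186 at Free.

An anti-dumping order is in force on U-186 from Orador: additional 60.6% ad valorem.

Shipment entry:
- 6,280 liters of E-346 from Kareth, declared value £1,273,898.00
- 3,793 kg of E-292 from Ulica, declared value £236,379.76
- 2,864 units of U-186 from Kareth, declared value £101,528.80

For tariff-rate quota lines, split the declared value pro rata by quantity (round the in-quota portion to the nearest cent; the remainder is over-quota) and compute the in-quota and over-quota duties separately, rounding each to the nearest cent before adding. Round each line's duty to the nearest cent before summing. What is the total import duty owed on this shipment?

Line 1 (E-346, Kareth, 6,280 liters, £1,273,898.00):
Code E-346 is under a tariff-rate quota (threshold 4,068 liters). In-quota: 4,068 liters at 3%; over-quota: 2,212 liters at 31%.
Pro-rata value split: in-quota = £1,273,898.00 × 4,068/6,280 = £825,193.80; over-quota = £1,273,898.00 − £825,193.80 = £448,704.20.
In-quota duty = £825,193.80 × 3% = £24,755.81. Over-quota duty = £448,704.20 × 31% = £139,098.30.
Line duty = £24,755.81 + £139,098.30 = £163,854.11.
Line 2 (E-292, Ulica, 3,793 kg, £236,379.76):
Base rate for E-292 is 1% + £3.66/kg.
Origin Ulica qualifies under the Zoray–Ulica agreement and E-292 is covered: preferential rate Free applies instead.
Duty = £236,379.76 × 0% = £0.00.
Line 3 (U-186, Kareth, 2,864 units, £101,528.80):
Base rate for U-186 is 24%.
U-186 has an FTA preferential rate, but origin Kareth is not Ulica; base rate stands.
The additional-duty order on U-186 targets Orador, not Kareth; it does not apply.
Duty = £101,528.80 × 24% = £24,366.91.
Total = £163,854.11 + £0.00 + £24,366.91 = £188,221.02.

£188,221.02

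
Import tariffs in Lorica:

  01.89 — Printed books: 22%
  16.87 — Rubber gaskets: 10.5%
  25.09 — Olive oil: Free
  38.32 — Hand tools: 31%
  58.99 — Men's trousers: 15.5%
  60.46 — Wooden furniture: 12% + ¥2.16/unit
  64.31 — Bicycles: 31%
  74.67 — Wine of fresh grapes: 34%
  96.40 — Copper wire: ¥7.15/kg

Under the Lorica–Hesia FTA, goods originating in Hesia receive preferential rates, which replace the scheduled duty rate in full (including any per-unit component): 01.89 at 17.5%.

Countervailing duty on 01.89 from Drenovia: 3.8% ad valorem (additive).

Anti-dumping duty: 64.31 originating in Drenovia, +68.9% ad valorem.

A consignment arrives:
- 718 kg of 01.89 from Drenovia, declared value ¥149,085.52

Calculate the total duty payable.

¥38,464.06

Line 1 (01.89, Drenovia, 718 kg, ¥149,085.52):
Base rate for 01.89 is 22%.
01.89 has an FTA preferential rate, but origin Drenovia is not Hesia; base rate stands.
Additional duty on 01.89 from Drenovia: +3.8%. Applied ad valorem rate: 22% + 3.8% = 25.8%.
Duty = ¥149,085.52 × 25.8% = ¥38,464.06.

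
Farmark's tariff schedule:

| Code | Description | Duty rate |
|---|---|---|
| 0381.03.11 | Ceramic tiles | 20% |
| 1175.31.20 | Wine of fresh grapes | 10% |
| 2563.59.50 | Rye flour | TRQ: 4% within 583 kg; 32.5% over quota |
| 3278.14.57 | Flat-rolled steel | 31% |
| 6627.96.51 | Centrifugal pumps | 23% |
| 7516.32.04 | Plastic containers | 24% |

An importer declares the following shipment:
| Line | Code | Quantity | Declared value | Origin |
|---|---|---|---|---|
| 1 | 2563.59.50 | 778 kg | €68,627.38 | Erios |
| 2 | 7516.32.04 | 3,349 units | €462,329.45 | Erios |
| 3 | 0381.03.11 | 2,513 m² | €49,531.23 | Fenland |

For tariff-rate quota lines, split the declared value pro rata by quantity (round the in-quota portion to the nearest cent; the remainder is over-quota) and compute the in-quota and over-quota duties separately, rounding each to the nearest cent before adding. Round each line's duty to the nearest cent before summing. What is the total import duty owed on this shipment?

€128,512.69

Line 1 (2563.59.50, Erios, 778 kg, €68,627.38):
Code 2563.59.50 is under a tariff-rate quota (threshold 583 kg). In-quota: 583 kg at 4%; over-quota: 195 kg at 32.5%.
Pro-rata value split: in-quota = €68,627.38 × 583/778 = €51,426.43; over-quota = €68,627.38 − €51,426.43 = €17,200.95.
In-quota duty = €51,426.43 × 4% = €2,057.06. Over-quota duty = €17,200.95 × 32.5% = €5,590.31.
Line duty = €2,057.06 + €5,590.31 = €7,647.37.
Line 2 (7516.32.04, Erios, 3,349 units, €462,329.45):
Base rate for 7516.32.04 is 24%.
Duty = €462,329.45 × 24% = €110,959.07.
Line 3 (0381.03.11, Fenland, 2,513 m², €49,531.23):
Base rate for 0381.03.11 is 20%.
Duty = €49,531.23 × 20% = €9,906.25.
Total = €7,647.37 + €110,959.07 + €9,906.25 = €128,512.69.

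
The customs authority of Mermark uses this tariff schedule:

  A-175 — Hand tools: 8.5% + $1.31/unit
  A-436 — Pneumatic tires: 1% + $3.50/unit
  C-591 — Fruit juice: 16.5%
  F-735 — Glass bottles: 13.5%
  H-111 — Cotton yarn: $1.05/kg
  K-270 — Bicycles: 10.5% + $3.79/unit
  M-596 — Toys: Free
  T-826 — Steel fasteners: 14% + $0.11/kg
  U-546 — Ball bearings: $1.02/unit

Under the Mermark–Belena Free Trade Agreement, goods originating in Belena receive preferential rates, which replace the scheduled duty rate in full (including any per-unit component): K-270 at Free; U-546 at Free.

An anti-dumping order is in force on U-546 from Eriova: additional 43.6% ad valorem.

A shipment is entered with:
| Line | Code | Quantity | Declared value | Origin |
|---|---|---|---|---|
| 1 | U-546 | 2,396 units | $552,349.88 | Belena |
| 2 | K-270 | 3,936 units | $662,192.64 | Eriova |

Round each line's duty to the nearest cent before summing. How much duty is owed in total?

Line 1 (U-546, Belena, 2,396 units, $552,349.88):
Base rate for U-546 is $1.02/unit.
Origin Belena qualifies under the Mermark–Belena agreement and U-546 is covered: preferential rate Free applies instead.
The additional-duty order on U-546 targets Eriova, not Belena; it does not apply.
Duty = $552,349.88 × 0% = $0.00.
Line 2 (K-270, Eriova, 3,936 units, $662,192.64):
Base rate for K-270 is 10.5% + $3.79/unit.
K-270 has an FTA preferential rate, but origin Eriova is not Belena; base rate stands.
Duty = $662,192.64 × 10.5% + 3,936 × $3.79 = $84,447.67.
Total = $0.00 + $84,447.67 = $84,447.67.

$84,447.67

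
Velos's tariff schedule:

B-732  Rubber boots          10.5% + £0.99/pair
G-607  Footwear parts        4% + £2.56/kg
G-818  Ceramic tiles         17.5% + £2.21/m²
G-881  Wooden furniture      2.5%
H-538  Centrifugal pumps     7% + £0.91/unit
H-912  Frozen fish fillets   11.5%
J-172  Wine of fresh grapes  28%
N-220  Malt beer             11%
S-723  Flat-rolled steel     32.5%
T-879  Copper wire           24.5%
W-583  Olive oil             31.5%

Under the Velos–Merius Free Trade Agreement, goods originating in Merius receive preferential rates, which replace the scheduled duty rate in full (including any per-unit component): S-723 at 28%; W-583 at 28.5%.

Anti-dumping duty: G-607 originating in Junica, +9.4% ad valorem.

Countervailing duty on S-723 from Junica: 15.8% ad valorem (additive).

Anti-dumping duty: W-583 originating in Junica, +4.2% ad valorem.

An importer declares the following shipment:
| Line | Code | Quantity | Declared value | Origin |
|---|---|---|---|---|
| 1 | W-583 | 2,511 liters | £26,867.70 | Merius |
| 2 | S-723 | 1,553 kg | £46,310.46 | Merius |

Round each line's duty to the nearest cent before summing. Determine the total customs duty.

Line 1 (W-583, Merius, 2,511 liters, £26,867.70):
Base rate for W-583 is 31.5%.
Origin Merius qualifies under the Velos–Merius agreement and W-583 is covered: preferential rate 28.5% applies instead.
The additional-duty order on W-583 targets Junica, not Merius; it does not apply.
Duty = £26,867.70 × 28.5% = £7,657.29.
Line 2 (S-723, Merius, 1,553 kg, £46,310.46):
Base rate for S-723 is 32.5%.
Origin Merius qualifies under the Velos–Merius agreement and S-723 is covered: preferential rate 28% applies instead.
The additional-duty order on S-723 targets Junica, not Merius; it does not apply.
Duty = £46,310.46 × 28% = £12,966.93.
Total = £7,657.29 + £12,966.93 = £20,624.22.

£20,624.22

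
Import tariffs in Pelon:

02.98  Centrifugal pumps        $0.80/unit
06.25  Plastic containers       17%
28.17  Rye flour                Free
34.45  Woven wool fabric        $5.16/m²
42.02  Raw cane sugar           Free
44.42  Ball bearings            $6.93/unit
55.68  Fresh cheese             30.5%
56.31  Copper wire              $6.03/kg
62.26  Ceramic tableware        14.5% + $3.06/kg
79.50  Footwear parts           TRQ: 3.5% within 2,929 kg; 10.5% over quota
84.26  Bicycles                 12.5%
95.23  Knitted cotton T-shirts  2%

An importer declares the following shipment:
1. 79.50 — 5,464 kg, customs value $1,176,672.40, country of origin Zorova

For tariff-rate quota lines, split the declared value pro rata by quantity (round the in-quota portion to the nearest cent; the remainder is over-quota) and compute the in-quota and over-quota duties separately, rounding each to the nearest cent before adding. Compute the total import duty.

Line 1 (79.50, Zorova, 5,464 kg, $1,176,672.40):
Code 79.50 is under a tariff-rate quota (threshold 2,929 kg). In-quota: 2,929 kg at 3.5%; over-quota: 2,535 kg at 10.5%.
Pro-rata value split: in-quota = $1,176,672.40 × 2,929/5,464 = $630,760.15; over-quota = $1,176,672.40 − $630,760.15 = $545,912.25.
In-quota duty = $630,760.15 × 3.5% = $22,076.61. Over-quota duty = $545,912.25 × 10.5% = $57,320.79.
Line duty = $22,076.61 + $57,320.79 = $79,397.40.

$79,397.40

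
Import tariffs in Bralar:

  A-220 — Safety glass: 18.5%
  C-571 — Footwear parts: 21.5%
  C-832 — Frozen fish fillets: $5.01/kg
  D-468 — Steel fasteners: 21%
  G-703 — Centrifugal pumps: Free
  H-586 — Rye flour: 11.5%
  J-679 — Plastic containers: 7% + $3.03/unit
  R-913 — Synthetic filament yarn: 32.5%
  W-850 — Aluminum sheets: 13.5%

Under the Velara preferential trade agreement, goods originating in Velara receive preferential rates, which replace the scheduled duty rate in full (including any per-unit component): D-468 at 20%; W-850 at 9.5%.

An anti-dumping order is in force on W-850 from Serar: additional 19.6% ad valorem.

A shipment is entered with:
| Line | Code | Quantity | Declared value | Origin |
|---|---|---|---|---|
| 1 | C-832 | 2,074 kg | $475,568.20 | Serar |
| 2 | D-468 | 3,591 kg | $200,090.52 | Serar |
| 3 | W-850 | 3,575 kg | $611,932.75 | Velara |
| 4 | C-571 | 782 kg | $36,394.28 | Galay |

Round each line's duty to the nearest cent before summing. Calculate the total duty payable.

$118,368.13

Line 1 (C-832, Serar, 2,074 kg, $475,568.20):
Base rate for C-832 is $5.01/kg.
Duty = 2,074 × $5.01 = $10,390.74.
Line 2 (D-468, Serar, 3,591 kg, $200,090.52):
Base rate for D-468 is 21%.
D-468 has an FTA preferential rate, but origin Serar is not Velara; base rate stands.
Duty = $200,090.52 × 21% = $42,019.01.
Line 3 (W-850, Velara, 3,575 kg, $611,932.75):
Base rate for W-850 is 13.5%.
Origin Velara qualifies under the Bralar–Velara agreement and W-850 is covered: preferential rate 9.5% applies instead.
The additional-duty order on W-850 targets Serar, not Velara; it does not apply.
Duty = $611,932.75 × 9.5% = $58,133.61.
Line 4 (C-571, Galay, 782 kg, $36,394.28):
Base rate for C-571 is 21.5%.
Duty = $36,394.28 × 21.5% = $7,824.77.
Total = $10,390.74 + $42,019.01 + $58,133.61 + $7,824.77 = $118,368.13.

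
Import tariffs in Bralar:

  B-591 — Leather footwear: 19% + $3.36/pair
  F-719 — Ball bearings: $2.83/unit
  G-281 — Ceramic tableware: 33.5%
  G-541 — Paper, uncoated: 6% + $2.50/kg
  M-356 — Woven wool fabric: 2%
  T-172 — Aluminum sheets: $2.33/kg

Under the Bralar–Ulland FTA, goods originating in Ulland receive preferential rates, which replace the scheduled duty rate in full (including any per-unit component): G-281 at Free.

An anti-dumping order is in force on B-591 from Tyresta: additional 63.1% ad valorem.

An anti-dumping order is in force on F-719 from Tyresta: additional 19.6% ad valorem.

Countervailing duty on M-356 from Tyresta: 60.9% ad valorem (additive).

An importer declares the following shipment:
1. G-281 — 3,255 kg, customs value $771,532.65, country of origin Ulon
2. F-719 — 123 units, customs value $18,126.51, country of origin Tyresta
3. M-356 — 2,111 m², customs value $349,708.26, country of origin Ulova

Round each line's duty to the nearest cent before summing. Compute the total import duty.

Line 1 (G-281, Ulon, 3,255 kg, $771,532.65):
Base rate for G-281 is 33.5%.
G-281 has an FTA preferential rate, but origin Ulon is not Ulland; base rate stands.
Duty = $771,532.65 × 33.5% = $258,463.44.
Line 2 (F-719, Tyresta, 123 units, $18,126.51):
Base rate for F-719 is $2.83/unit.
Additional duty on F-719 from Tyresta: +19.6% ad valorem. Applied ad valorem rate = 19.6%.
Duty = $18,126.51 × 19.6% + 123 × $2.83 = $3,900.89.
Line 3 (M-356, Ulova, 2,111 m², $349,708.26):
Base rate for M-356 is 2%.
The additional-duty order on M-356 targets Tyresta, not Ulova; it does not apply.
Duty = $349,708.26 × 2% = $6,994.17.
Total = $258,463.44 + $3,900.89 + $6,994.17 = $269,358.50.

$269,358.50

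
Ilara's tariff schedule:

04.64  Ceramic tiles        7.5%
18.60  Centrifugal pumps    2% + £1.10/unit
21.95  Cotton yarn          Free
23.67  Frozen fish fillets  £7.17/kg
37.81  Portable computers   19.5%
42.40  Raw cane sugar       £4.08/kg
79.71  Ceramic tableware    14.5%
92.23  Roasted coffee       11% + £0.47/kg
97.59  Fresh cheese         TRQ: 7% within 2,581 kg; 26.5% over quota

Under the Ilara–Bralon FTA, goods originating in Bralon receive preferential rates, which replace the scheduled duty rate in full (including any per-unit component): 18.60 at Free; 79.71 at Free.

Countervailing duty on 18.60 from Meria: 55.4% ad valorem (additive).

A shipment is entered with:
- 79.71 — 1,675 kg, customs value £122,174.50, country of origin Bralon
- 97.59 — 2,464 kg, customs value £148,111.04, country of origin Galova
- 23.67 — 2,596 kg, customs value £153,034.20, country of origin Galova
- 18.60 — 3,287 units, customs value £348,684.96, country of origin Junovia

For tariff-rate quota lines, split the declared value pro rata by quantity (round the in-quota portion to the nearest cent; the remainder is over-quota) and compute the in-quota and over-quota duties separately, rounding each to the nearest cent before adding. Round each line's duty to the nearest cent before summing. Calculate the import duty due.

Line 1 (79.71, Bralon, 1,675 kg, £122,174.50):
Base rate for 79.71 is 14.5%.
Origin Bralon qualifies under the Ilara–Bralon agreement and 79.71 is covered: preferential rate Free applies instead.
Duty = £122,174.50 × 0% = £0.00.
Line 2 (97.59, Galova, 2,464 kg, £148,111.04):
Code 97.59 is under a tariff-rate quota (threshold 2,581 kg). Quantity 2,464 kg is within the quota, so the in-quota rate 7% applies to the full value.
Duty = £148,111.04 × 7% = £10,367.77.
Line 3 (23.67, Galova, 2,596 kg, £153,034.20):
Base rate for 23.67 is £7.17/kg.
Duty = 2,596 × £7.17 = £18,613.32.
Line 4 (18.60, Junovia, 3,287 units, £348,684.96):
Base rate for 18.60 is 2% + £1.10/unit.
18.60 has an FTA preferential rate, but origin Junovia is not Bralon; base rate stands.
The additional-duty order on 18.60 targets Meria, not Junovia; it does not apply.
Duty = £348,684.96 × 2% + 3,287 × £1.10 = £10,589.40.
Total = £0.00 + £10,367.77 + £18,613.32 + £10,589.40 = £39,570.49.

£39,570.49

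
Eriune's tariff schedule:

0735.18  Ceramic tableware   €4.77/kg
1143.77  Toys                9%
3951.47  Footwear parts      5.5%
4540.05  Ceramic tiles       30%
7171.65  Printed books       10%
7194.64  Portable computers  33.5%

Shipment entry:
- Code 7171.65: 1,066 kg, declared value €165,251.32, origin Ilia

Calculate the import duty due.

Line 1 (7171.65, Ilia, 1,066 kg, €165,251.32):
Base rate for 7171.65 is 10%.
Duty = €165,251.32 × 10% = €16,525.13.

€16,525.13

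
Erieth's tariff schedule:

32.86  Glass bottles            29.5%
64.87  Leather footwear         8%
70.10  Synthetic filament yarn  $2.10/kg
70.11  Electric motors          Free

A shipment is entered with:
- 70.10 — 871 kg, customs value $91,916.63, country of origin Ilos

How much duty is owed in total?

Line 1 (70.10, Ilos, 871 kg, $91,916.63):
Base rate for 70.10 is $2.10/kg.
Duty = 871 × $2.10 = $1,829.10.

$1,829.10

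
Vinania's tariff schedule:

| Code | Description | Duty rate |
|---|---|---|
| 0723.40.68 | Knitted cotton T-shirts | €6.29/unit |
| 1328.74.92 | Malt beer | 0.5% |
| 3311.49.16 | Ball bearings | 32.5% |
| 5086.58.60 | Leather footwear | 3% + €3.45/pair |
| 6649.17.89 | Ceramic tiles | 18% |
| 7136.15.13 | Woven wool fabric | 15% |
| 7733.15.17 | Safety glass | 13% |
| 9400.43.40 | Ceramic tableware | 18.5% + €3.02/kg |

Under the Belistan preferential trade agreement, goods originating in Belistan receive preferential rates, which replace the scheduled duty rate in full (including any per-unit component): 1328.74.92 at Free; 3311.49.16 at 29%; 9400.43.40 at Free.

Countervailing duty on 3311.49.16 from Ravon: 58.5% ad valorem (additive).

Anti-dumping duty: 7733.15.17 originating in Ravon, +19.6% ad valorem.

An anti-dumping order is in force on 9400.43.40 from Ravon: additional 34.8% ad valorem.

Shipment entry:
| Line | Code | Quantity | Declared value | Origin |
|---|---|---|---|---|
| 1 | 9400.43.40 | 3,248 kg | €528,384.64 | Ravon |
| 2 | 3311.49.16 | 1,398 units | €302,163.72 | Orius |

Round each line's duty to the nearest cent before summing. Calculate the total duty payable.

Line 1 (9400.43.40, Ravon, 3,248 kg, €528,384.64):
Base rate for 9400.43.40 is 18.5% + €3.02/kg.
9400.43.40 has an FTA preferential rate, but origin Ravon is not Belistan; base rate stands.
Additional duty on 9400.43.40 from Ravon: +34.8%. Applied ad valorem rate: 18.5% + 34.8% = 53.3%.
Duty = €528,384.64 × 53.3% + 3,248 × €3.02 = €291,437.97.
Line 2 (3311.49.16, Orius, 1,398 units, €302,163.72):
Base rate for 3311.49.16 is 32.5%.
3311.49.16 has an FTA preferential rate, but origin Orius is not Belistan; base rate stands.
The additional-duty order on 3311.49.16 targets Ravon, not Orius; it does not apply.
Duty = €302,163.72 × 32.5% = €98,203.21.
Total = €291,437.97 + €98,203.21 = €389,641.18.

€389,641.18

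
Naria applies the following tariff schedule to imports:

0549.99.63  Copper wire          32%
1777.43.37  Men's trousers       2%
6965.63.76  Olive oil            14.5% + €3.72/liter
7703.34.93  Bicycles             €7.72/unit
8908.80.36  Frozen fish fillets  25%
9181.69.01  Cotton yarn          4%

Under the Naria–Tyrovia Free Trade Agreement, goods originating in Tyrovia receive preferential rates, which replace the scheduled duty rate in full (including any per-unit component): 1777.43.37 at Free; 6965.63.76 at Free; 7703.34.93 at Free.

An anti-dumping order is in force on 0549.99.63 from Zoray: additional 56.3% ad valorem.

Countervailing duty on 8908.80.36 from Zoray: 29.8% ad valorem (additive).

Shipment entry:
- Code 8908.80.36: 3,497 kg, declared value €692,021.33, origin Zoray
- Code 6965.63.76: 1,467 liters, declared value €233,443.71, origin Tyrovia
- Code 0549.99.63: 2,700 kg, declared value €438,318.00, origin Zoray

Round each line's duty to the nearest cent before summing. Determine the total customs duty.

Line 1 (8908.80.36, Zoray, 3,497 kg, €692,021.33):
Base rate for 8908.80.36 is 25%.
Additional duty on 8908.80.36 from Zoray: +29.8%. Applied ad valorem rate: 25% + 29.8% = 54.8%.
Duty = €692,021.33 × 54.8% = €379,227.69.
Line 2 (6965.63.76, Tyrovia, 1,467 liters, €233,443.71):
Base rate for 6965.63.76 is 14.5% + €3.72/liter.
Origin Tyrovia qualifies under the Naria–Tyrovia agreement and 6965.63.76 is covered: preferential rate Free applies instead.
Duty = €233,443.71 × 0% = €0.00.
Line 3 (0549.99.63, Zoray, 2,700 kg, €438,318.00):
Base rate for 0549.99.63 is 32%.
Additional duty on 0549.99.63 from Zoray: +56.3%. Applied ad valorem rate: 32% + 56.3% = 88.3%.
Duty = €438,318.00 × 88.3% = €387,034.79.
Total = €379,227.69 + €0.00 + €387,034.79 = €766,262.48.

€766,262.48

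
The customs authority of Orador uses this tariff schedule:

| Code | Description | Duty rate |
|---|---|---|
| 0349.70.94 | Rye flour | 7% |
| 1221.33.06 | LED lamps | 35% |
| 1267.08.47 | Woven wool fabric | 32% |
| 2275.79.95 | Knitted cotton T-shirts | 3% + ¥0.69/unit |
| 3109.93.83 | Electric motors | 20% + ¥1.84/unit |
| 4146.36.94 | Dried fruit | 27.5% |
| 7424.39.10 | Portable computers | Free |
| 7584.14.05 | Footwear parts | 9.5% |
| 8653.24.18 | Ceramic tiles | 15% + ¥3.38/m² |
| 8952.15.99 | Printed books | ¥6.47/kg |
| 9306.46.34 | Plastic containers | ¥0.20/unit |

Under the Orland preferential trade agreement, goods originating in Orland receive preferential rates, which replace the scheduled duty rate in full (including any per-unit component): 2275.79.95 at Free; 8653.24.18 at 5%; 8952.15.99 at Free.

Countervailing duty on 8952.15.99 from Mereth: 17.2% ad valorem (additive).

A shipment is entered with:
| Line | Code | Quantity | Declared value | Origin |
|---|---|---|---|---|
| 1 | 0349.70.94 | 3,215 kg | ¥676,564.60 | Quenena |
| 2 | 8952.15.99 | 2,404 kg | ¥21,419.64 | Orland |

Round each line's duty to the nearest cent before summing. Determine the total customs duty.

Line 1 (0349.70.94, Quenena, 3,215 kg, ¥676,564.60):
Base rate for 0349.70.94 is 7%.
Duty = ¥676,564.60 × 7% = ¥47,359.52.
Line 2 (8952.15.99, Orland, 2,404 kg, ¥21,419.64):
Base rate for 8952.15.99 is ¥6.47/kg.
Origin Orland qualifies under the Orador–Orland agreement and 8952.15.99 is covered: preferential rate Free applies instead.
The additional-duty order on 8952.15.99 targets Mereth, not Orland; it does not apply.
Duty = ¥21,419.64 × 0% = ¥0.00.
Total = ¥47,359.52 + ¥0.00 = ¥47,359.52.

¥47,359.52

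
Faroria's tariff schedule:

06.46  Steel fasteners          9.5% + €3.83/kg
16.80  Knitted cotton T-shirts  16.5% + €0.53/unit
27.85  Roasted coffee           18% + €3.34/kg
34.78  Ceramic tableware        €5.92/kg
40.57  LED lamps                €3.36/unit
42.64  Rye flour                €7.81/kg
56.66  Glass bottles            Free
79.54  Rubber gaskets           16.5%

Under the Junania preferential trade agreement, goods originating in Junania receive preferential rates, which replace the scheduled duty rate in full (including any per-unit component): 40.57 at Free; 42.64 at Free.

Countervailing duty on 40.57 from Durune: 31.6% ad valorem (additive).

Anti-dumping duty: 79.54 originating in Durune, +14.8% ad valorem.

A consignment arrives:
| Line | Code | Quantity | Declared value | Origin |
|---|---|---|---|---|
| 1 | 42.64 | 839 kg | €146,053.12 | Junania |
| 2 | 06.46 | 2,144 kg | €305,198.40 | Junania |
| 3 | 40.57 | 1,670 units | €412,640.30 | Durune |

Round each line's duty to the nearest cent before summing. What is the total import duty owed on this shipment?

€173,210.90

Line 1 (42.64, Junania, 839 kg, €146,053.12):
Base rate for 42.64 is €7.81/kg.
Origin Junania qualifies under the Faroria–Junania agreement and 42.64 is covered: preferential rate Free applies instead.
Duty = €146,053.12 × 0% = €0.00.
Line 2 (06.46, Junania, 2,144 kg, €305,198.40):
Base rate for 06.46 is 9.5% + €3.83/kg.
Origin Junania is the FTA partner but 06.46 is not on the preference list; base rate stands.
Duty = €305,198.40 × 9.5% + 2,144 × €3.83 = €37,205.37.
Line 3 (40.57, Durune, 1,670 units, €412,640.30):
Base rate for 40.57 is €3.36/unit.
40.57 has an FTA preferential rate, but origin Durune is not Junania; base rate stands.
Additional duty on 40.57 from Durune: +31.6% ad valorem. Applied ad valorem rate = 31.6%.
Duty = €412,640.30 × 31.6% + 1,670 × €3.36 = €136,005.53.
Total = €0.00 + €37,205.37 + €136,005.53 = €173,210.90.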